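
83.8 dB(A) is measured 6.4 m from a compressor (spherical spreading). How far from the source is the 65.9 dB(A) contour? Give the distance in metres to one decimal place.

50.3 m

The 17.9 dB drop corresponds to a distance ratio of 10^(17.9/20) for a point source.
r₂ = 6.4·10^((83.8−65.9)/20) = 6.4·10^(17.9/20) = 50.26 m.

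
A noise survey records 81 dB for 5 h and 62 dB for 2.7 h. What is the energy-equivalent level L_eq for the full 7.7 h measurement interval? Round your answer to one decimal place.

The energy average is taken in the linear domain: L_eq = 10·log₁₀[(Σ tᵢ·10^(Lᵢ/10))/T], T = 7.7 h.
Σ tᵢ·10^(Lᵢ/10) = 5·10^(81/10) + 2.7·10^(62/10) = 6.337e+08.
L_eq = 10·log₁₀(6.337e+08/7.7) = 79.15 dB.

79.2 dB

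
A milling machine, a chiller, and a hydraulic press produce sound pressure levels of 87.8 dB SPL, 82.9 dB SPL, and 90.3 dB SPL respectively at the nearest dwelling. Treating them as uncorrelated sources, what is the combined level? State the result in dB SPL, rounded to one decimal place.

92.7 dB SPL

Incoherent sources combine by intensity addition: L_total = 10·log₁₀(Σ 10^(L_i/10)).
Σ 10^(L/10) = 10^(87.8/10) + 10^(82.9/10) + 10^(90.3/10) = 1.869e+09.
L_total = 10·log₁₀(1.869e+09) = 92.72 dB SPL.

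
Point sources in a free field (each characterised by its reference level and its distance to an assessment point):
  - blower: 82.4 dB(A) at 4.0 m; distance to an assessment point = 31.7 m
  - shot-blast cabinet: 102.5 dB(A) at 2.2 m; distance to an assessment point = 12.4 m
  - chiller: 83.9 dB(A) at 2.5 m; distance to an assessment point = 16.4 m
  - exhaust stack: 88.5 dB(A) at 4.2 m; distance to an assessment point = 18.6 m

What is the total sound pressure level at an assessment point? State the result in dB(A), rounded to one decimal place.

87.8 dB(A)

Propagate each source to the receiver with L = L_ref − 20·log₁₀(r/r_ref), then add intensities.
blower: 82.4 − 20·log₁₀(31.7/4.0) = 82.4 − 17.98 = 64.42 dB(A).
shot-blast cabinet: 102.5 − 20·log₁₀(12.4/2.2) = 102.5 − 15.02 = 87.48 dB(A).
chiller: 83.9 − 20·log₁₀(16.4/2.5) = 83.9 − 16.34 = 67.56 dB(A).
exhaust stack: 88.5 − 20·log₁₀(18.6/4.2) = 88.5 − 12.93 = 75.57 dB(A).
Σ 10^(L/10) = 6.043e+08 → L_total = 10·log₁₀(6.043e+08) = 87.81 dB(A).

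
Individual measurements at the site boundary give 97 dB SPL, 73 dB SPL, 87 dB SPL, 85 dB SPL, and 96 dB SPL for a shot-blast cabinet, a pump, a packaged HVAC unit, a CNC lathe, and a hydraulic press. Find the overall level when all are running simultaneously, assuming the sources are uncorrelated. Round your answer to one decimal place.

For uncorrelated sources the intensities add, so convert each level to linear form, sum, and take 10·log₁₀ of the total.
Σ 10^(L/10) = 10^(97/10) + 10^(73/10) + 10^(87/10) + 10^(85/10) + 10^(96/10) = 9.830e+09.
L_total = 10·log₁₀(9.830e+09) = 99.93 dB SPL.

99.9 dB SPL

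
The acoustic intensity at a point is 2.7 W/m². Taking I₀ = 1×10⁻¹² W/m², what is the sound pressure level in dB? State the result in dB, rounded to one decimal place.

L = 10·log₁₀(I/I₀) = 10·log₁₀(2.7/10⁻¹²) = 10·log₁₀(2.7×10^12).
L = 10·(0.4314 + 12) = 124.31 dB.

124.3 dB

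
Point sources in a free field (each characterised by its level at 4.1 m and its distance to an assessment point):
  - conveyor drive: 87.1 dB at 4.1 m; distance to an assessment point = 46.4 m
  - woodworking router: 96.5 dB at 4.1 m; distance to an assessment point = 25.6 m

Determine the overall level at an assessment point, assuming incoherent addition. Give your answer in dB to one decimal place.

80.7 dB

Apply inverse-square spreading to bring every level to the receiver, then sum 10^(L/10).
conveyor drive: 87.1 − 20·log₁₀(46.4/4.1) = 87.1 − 21.07 = 66.03 dB.
woodworking router: 96.5 − 20·log₁₀(25.6/4.1) = 96.5 − 15.91 = 80.59 dB.
Σ 10^(L/10) = 1.186e+08 → L_total = 10·log₁₀(1.186e+08) = 80.74 dB.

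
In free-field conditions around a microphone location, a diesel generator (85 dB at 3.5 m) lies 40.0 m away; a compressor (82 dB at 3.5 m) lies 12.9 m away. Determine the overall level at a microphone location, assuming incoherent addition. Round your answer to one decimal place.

71.5 dB

Propagate each source to the receiver with L = L_ref − 20·log₁₀(r/r_ref), then add intensities.
diesel generator: 85 − 20·log₁₀(40.0/3.5) = 85 − 21.16 = 63.84 dB.
compressor: 82 − 20·log₁₀(12.9/3.5) = 82 − 11.33 = 70.67 dB.
Σ 10^(L/10) = 1.409e+07 → L_total = 10·log₁₀(1.409e+07) = 71.49 dB.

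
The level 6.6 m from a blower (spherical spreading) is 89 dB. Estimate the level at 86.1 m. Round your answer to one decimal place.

66.7 dB

Spherical spreading from a point source gives a 20·log₁₀(r₂/r₁) drop.
L₂ = 89 − 20·log₁₀(86.1/6.6) = 89 − 22.309 = 66.69 dB.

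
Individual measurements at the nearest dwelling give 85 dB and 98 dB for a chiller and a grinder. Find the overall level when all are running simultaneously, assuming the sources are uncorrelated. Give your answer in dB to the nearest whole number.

For uncorrelated sources the intensities add, so convert each level to linear form, sum, and take 10·log₁₀ of the total.
Σ 10^(L/10) = 10^(85/10) + 10^(98/10) = 6.626e+09.
L_total = 10·log₁₀(6.626e+09) = 98.21 dB.

98 dB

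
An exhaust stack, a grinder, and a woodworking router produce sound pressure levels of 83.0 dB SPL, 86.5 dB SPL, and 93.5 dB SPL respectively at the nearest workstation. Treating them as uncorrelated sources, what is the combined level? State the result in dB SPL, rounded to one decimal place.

For uncorrelated sources the intensities add, so convert each level to linear form, sum, and take 10·log₁₀ of the total.
Σ 10^(L/10) = 10^(83.0/10) + 10^(86.5/10) + 10^(93.5/10) = 2.885e+09.
L_total = 10·log₁₀(2.885e+09) = 94.60 dB SPL.

94.6 dB SPL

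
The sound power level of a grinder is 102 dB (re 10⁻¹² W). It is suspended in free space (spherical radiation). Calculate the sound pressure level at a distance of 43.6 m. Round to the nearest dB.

58 dB

L_p = L_w − 10·log₁₀(4π·r²) with r = 43.6 m.
4π·r² = 2.389e+04 m², 10·log₁₀ of that is 43.782 dB.
L_p = 102 − 43.782 = 58.22 dB.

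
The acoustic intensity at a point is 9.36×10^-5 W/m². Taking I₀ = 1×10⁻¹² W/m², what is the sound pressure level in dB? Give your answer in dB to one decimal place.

Dividing by I₀ shifts the exponent by 12: I/I₀ = 9.36×10^7.
L = 10·(0.9713 + 7) = 79.71 dB.

79.7 dB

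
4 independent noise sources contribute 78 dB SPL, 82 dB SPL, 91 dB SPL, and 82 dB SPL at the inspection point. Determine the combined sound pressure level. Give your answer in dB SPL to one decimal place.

For uncorrelated sources the intensities add, so convert each level to linear form, sum, and take 10·log₁₀ of the total.
Σ 10^(L/10) = 10^(78/10) + 10^(82/10) + 10^(91/10) + 10^(82/10) = 1.639e+09.
L_total = 10·log₁₀(1.639e+09) = 92.15 dB SPL.

92.1 dB SPL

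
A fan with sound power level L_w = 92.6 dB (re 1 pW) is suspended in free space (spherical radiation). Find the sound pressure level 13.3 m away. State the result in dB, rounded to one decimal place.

59.1 dB

L_p = L_w − 10·log₁₀(4π·r²) with r = 13.3 m.
4π·r² = 2223 m², 10·log₁₀ of that is 33.469 dB.
L_p = 92.6 − 33.469 = 59.13 dB.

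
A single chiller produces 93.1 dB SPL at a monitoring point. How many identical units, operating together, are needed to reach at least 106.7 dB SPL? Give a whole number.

The shortfall is 106.7 − 93.1 = 13.6 dB, and N units add 10·log₁₀ N, so need 10·log₁₀ N ≥ 13.6.
N ≥ 10^(13.6/10) = 22.909, so N = 23.

23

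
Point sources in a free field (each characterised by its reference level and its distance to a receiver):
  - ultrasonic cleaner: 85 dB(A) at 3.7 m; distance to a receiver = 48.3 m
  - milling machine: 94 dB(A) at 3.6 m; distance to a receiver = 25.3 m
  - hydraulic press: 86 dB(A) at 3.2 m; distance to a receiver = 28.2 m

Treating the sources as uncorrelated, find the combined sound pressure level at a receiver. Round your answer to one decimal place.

Propagate each source to the receiver with L = L_ref − 20·log₁₀(r/r_ref), then add intensities.
ultrasonic cleaner: 85 − 20·log₁₀(48.3/3.7) = 85 − 22.31 = 62.69 dB(A).
milling machine: 94 − 20·log₁₀(25.3/3.6) = 94 − 16.94 = 77.06 dB(A).
hydraulic press: 86 − 20·log₁₀(28.2/3.2) = 86 − 18.90 = 67.10 dB(A).
Σ 10^(L/10) = 5.784e+07 → L_total = 10·log₁₀(5.784e+07) = 77.62 dB(A).

77.6 dB(A)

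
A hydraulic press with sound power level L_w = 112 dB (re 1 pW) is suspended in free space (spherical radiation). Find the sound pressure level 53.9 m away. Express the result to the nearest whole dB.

66 dB

L_p = L_w − 10·log₁₀(4π·r²) with r = 53.9 m.
4π·r² = 3.651e+04 m², 10·log₁₀ of that is 45.624 dB.
L_p = 112 − 45.624 = 66.38 dB.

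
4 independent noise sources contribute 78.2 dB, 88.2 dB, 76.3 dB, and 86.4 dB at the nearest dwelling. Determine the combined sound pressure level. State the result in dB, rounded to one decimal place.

For uncorrelated sources the intensities add, so convert each level to linear form, sum, and take 10·log₁₀ of the total.
Σ 10^(L/10) = 10^(78.2/10) + 10^(88.2/10) + 10^(76.3/10) + 10^(86.4/10) = 1.206e+09.
L_total = 10·log₁₀(1.206e+09) = 90.81 dB.

90.8 dB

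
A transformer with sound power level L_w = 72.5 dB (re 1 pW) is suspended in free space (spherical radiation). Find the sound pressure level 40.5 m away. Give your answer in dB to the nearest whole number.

L_p = L_w − 10·log₁₀(4π·r²) with r = 40.5 m.
4π·r² = 2.061e+04 m², 10·log₁₀ of that is 43.141 dB.
L_p = 72.5 − 43.141 = 29.36 dB.

29 dB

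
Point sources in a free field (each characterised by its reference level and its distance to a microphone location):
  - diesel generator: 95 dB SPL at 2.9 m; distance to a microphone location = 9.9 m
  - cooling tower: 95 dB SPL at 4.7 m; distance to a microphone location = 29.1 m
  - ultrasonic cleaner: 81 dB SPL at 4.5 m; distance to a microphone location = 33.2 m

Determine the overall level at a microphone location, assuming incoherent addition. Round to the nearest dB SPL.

86 dB SPL

First find each source's level at the receiver (point-source: −20·log₁₀(r/r_ref)), then combine on an intensity basis.
diesel generator: 95 − 20·log₁₀(9.9/2.9) = 95 − 10.66 = 84.34 dB SPL.
cooling tower: 95 − 20·log₁₀(29.1/4.7) = 95 − 15.84 = 79.16 dB SPL.
ultrasonic cleaner: 81 − 20·log₁₀(33.2/4.5) = 81 − 17.36 = 63.64 dB SPL.
Σ 10^(L/10) = 3.562e+08 → L_total = 10·log₁₀(3.562e+08) = 85.52 dB SPL.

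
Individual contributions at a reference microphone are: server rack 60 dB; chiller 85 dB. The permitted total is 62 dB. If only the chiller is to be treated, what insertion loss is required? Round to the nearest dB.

Fixed contribution from the other source: Σ 10^(L/10) = 10^(60/10) = 1.000e+06 (60.00 dB).
To meet 62 dB overall, the treated chiller may contribute at most 10^(62/10) − 1.000e+06 = 5.849e+05, i.e. 57.67 dB.
So the chiller must be reduced from 85 to 57.67 dB: IL = 27.33 dB.

27 dB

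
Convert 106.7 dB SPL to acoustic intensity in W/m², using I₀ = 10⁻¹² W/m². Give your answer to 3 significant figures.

0.0468 W/m²

I/I₀ = 10^(106.7/10) = 4.677e+10, so I = 4.677e+10 × 10⁻¹² W/m².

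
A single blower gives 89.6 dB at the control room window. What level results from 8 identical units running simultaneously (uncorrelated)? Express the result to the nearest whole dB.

99 dB

With 8 equal, uncorrelated contributions the intensity is 8× that of one unit, giving a rise of 10·log₁₀ 8.
L_total = 89.6 + 10·log₁₀(8) = 89.6 + 9.031 = 98.63 dB.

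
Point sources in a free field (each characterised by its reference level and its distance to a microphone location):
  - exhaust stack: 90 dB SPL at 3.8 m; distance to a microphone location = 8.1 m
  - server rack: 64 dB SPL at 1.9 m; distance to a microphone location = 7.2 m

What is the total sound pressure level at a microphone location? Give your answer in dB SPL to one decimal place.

Apply inverse-square spreading to bring every level to the receiver, then sum 10^(L/10).
exhaust stack: 90 − 20·log₁₀(8.1/3.8) = 90 − 6.57 = 83.43 dB SPL.
server rack: 64 − 20·log₁₀(7.2/1.9) = 64 − 11.57 = 52.43 dB SPL.
Σ 10^(L/10) = 2.203e+08 → L_total = 10·log₁₀(2.203e+08) = 83.43 dB SPL.

83.4 dB SPL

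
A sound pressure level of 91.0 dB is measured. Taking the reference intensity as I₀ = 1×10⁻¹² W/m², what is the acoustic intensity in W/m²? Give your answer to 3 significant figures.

0.00126 W/m²

I = I₀·10^(L/10) = 10⁻¹² × 10^(91.0/10) = 10^(-2.900).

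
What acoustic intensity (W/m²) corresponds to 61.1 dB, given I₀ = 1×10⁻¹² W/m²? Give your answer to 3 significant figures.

I = I₀·10^(L/10) = 10⁻¹² × 10^(61.1/10) = 10^(-5.890).

1.29e-06 W/m²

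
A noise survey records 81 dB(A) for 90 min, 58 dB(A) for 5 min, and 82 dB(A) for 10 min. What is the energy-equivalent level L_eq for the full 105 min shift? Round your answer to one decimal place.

Weight each interval's intensity by its duration and average over T = 105 min:
Σ tᵢ·10^(Lᵢ/10) = 90·10^(81/10) + 5·10^(58/10) + 10·10^(82/10) = 1.292e+10.
L_eq = 10·log₁₀(1.292e+10/105) = 80.90 dB(A).

80.9 dB(A)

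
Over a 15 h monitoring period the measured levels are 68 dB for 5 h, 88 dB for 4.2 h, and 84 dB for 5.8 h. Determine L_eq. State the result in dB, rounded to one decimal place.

84.4 dB

Weight each interval's intensity by its duration and average over T = 15 h:
Σ tᵢ·10^(Lᵢ/10) = 5·10^(68/10) + 4.2·10^(88/10) + 5.8·10^(84/10) = 4.138e+09.
L_eq = 10·log₁₀(4.138e+09/15) = 84.41 dB.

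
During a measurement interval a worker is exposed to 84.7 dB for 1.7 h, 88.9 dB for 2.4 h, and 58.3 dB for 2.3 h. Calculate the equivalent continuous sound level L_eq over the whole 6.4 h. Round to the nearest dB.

Weight each interval's intensity by its duration and average over T = 6.4 h:
Σ tᵢ·10^(Lᵢ/10) = 1.7·10^(84.7/10) + 2.4·10^(88.9/10) + 2.3·10^(58.3/10) = 2.366e+09.
L_eq = 10·log₁₀(2.366e+09/6.4) = 85.68 dB.

86 dB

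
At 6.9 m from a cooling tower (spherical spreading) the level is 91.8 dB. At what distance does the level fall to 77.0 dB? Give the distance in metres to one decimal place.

37.9 m

For a point source L₁ − L₂ = 20·log₁₀(r₂/r₁), so r₂ = r₁·10^((L₁−L₂)/20).
r₂ = 6.9·10^((91.8−77.0)/20) = 6.9·10^(14.8/20) = 37.92 m.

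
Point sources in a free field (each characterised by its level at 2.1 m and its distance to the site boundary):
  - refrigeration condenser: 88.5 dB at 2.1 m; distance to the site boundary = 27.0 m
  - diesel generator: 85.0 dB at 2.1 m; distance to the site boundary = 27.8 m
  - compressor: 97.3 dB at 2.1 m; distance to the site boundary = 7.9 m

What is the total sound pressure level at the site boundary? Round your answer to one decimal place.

Propagate each source to the receiver with L = L_ref − 20·log₁₀(r/r_ref), then add intensities.
refrigeration condenser: 88.5 − 20·log₁₀(27.0/2.1) = 88.5 − 22.18 = 66.32 dB.
diesel generator: 85.0 − 20·log₁₀(27.8/2.1) = 85.0 − 22.44 = 62.56 dB.
compressor: 97.3 − 20·log₁₀(7.9/2.1) = 97.3 − 11.51 = 85.79 dB.
Σ 10^(L/10) = 3.856e+08 → L_total = 10·log₁₀(3.856e+08) = 85.86 dB.

85.9 dB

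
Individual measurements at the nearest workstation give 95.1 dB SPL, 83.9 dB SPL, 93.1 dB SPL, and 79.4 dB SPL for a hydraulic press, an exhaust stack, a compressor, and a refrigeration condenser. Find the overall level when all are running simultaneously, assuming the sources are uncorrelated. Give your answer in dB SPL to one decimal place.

Incoherent sources combine by intensity addition: L_total = 10·log₁₀(Σ 10^(L_i/10)).
Σ 10^(L/10) = 10^(95.1/10) + 10^(83.9/10) + 10^(93.1/10) + 10^(79.4/10) = 5.610e+09.
L_total = 10·log₁₀(5.610e+09) = 97.49 dB SPL.

97.5 dB SPL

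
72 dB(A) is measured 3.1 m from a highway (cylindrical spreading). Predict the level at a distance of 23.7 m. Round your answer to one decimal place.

Cylindrical spreading from a line source gives a 10·log₁₀(r₂/r₁) drop.
L₂ = 72 − 10·log₁₀(23.7/3.1) = 72 − 8.834 = 63.17 dB(A).

63.2 dB(A)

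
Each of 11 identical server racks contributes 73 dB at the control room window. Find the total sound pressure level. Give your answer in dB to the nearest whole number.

83 dB

With 11 equal, uncorrelated contributions the intensity is 11× that of one unit, giving a rise of 10·log₁₀ 11.
L_total = 73 + 10·log₁₀(11) = 73 + 10.414 = 83.41 dB.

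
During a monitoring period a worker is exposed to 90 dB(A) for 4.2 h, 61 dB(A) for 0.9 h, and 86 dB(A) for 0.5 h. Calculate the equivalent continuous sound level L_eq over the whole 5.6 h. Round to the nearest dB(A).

The energy average is taken in the linear domain: L_eq = 10·log₁₀[(Σ tᵢ·10^(Lᵢ/10))/T], T = 5.6 h.
Σ tᵢ·10^(Lᵢ/10) = 4.2·10^(90/10) + 0.9·10^(61/10) + 0.5·10^(86/10) = 4.400e+09.
L_eq = 10·log₁₀(4.400e+09/5.6) = 88.95 dB(A).

89 dB(A)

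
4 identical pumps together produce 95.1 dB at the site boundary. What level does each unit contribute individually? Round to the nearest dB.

For N identical incoherent sources L_total = L₁ + 10·log₁₀ N, so L₁ = 95.1 − 10·log₁₀(4) = 95.1 − 6.021.

89 dB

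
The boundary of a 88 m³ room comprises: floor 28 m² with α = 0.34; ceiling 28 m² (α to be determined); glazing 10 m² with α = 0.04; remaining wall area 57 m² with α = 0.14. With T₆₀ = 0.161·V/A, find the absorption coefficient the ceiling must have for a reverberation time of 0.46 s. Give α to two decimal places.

From T₆₀ = 0.161·V/A, the target T₆₀ = 0.46 s needs A = 0.161·88/0.46 = 30.80 m².
Absorption from the other surfaces = 28·0.34 + 10·0.04 + 57·0.14 = 17.90 m², so the ceiling must supply 12.90 m² over 28 m².
α = 12.90/28 = 0.461.

0.46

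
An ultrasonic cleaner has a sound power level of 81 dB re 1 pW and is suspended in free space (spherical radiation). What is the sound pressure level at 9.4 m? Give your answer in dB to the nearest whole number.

51 dB

L_p = L_w − 10·log₁₀(4π·r²) with r = 9.4 m.
4π·r² = 1110 m², 10·log₁₀ of that is 30.455 dB.
L_p = 81 − 30.455 = 50.55 dB.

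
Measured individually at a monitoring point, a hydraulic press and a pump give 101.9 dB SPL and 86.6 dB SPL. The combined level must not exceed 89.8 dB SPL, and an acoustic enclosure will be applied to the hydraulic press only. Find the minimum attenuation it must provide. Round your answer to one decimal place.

14.9 dB

The untreated sources together contribute 10^(86.6/10) = 4.571e+08, i.e. 86.60 dB SPL.
The limit corresponds to 10^(89.8/10) = 9.550e+08; subtracting the fixed part leaves 4.979e+08 for the hydraulic press, i.e. 86.97 dB SPL.
So the hydraulic press must be reduced from 101.9 to 86.97 dB SPL: IL = 14.93 dB.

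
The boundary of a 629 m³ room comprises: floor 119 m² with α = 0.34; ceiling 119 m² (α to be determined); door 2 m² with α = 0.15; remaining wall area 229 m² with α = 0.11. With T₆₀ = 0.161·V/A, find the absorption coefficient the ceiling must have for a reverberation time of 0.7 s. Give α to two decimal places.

From T₆₀ = 0.161·V/A, the target T₆₀ = 0.7 s needs A = 0.161·629/0.7 = 144.67 m².
Absorption from the other surfaces = 119·0.34 + 2·0.15 + 229·0.11 = 65.95 m², so the ceiling must supply 78.72 m² over 119 m².
α = 78.72/119 = 0.662.

0.66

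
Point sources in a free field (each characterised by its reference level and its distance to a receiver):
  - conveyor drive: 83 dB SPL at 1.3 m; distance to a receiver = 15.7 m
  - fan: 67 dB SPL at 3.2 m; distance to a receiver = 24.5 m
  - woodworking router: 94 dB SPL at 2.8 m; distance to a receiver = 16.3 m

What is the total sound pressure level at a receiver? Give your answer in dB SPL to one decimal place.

78.8 dB SPL

Apply inverse-square spreading to bring every level to the receiver, then sum 10^(L/10).
conveyor drive: 83 − 20·log₁₀(15.7/1.3) = 83 − 21.64 = 61.36 dB SPL.
fan: 67 − 20·log₁₀(24.5/3.2) = 67 − 17.68 = 49.32 dB SPL.
woodworking router: 94 − 20·log₁₀(16.3/2.8) = 94 − 15.30 = 78.70 dB SPL.
Σ 10^(L/10) = 7.557e+07 → L_total = 10·log₁₀(7.557e+07) = 78.78 dB SPL.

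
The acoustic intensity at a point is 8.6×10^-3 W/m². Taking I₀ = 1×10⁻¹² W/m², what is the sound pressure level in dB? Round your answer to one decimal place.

Dividing by I₀ shifts the exponent by 12: I/I₀ = 8.6×10^9.
L = 10·(0.9345 + 9) = 99.34 dB.

99.3 dB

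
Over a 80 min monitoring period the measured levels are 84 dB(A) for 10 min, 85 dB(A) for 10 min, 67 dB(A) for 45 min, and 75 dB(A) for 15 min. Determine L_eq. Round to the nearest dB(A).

79 dB(A)

L_eq = 10·log₁₀[(1/T)·Σ tᵢ·10^(Lᵢ/10)] with T = 80 min.
Σ tᵢ·10^(Lᵢ/10) = 10·10^(84/10) + 10·10^(85/10) + 45·10^(67/10) + 15·10^(75/10) = 6.374e+09.
L_eq = 10·log₁₀(6.374e+09/80) = 79.01 dB(A).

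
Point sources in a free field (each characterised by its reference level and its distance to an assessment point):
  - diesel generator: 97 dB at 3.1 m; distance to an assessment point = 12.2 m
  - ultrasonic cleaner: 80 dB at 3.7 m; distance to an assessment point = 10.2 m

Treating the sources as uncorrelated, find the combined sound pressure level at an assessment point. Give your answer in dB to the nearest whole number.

85 dB

Apply inverse-square spreading to bring every level to the receiver, then sum 10^(L/10).
diesel generator: 97 − 20·log₁₀(12.2/3.1) = 97 − 11.90 = 85.10 dB.
ultrasonic cleaner: 80 − 20·log₁₀(10.2/3.7) = 80 − 8.81 = 71.19 dB.
Σ 10^(L/10) = 3.368e+08 → L_total = 10·log₁₀(3.368e+08) = 85.27 dB.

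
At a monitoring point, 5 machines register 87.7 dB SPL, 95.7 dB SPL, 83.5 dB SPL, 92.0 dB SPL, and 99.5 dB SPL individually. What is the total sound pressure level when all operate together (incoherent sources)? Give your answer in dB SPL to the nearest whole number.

Incoherent sources combine by intensity addition: L_total = 10·log₁₀(Σ 10^(L_i/10)).
Σ 10^(L/10) = 10^(87.7/10) + 10^(95.7/10) + 10^(83.5/10) + 10^(92.0/10) + 10^(99.5/10) = 1.503e+10.
L_total = 10·log₁₀(1.503e+10) = 101.77 dB SPL.

102 dB SPL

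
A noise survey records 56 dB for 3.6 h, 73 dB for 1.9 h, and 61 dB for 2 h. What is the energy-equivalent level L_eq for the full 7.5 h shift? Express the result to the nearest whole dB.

67 dB

The energy average is taken in the linear domain: L_eq = 10·log₁₀[(Σ tᵢ·10^(Lᵢ/10))/T], T = 7.5 h.
Σ tᵢ·10^(Lᵢ/10) = 3.6·10^(56/10) + 1.9·10^(73/10) + 2·10^(61/10) = 4.186e+07.
L_eq = 10·log₁₀(4.186e+07/7.5) = 67.47 dB.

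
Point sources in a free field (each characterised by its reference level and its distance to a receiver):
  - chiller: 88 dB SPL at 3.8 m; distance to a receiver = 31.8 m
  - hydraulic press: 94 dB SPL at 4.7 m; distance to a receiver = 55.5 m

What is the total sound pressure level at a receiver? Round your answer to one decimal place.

Apply inverse-square spreading to bring every level to the receiver, then sum 10^(L/10).
chiller: 88 − 20·log₁₀(31.8/3.8) = 88 − 18.45 = 69.55 dB SPL.
hydraulic press: 94 − 20·log₁₀(55.5/4.7) = 94 − 21.44 = 72.56 dB SPL.
Σ 10^(L/10) = 2.702e+07 → L_total = 10·log₁₀(2.702e+07) = 74.32 dB SPL.

74.3 dB SPL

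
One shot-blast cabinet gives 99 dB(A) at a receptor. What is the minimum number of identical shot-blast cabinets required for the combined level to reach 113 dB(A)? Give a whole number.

Need L₁ + 10·log₁₀ N ≥ 113, i.e. log₁₀ N ≥ 1.40.
N ≥ 10^(14.0/10) = 25.119, so N = 26.

26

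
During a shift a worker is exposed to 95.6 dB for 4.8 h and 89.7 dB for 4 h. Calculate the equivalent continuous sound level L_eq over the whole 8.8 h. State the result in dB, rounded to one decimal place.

93.8 dB

Weight each interval's intensity by its duration and average over T = 8.8 h:
Σ tᵢ·10^(Lᵢ/10) = 4.8·10^(95.6/10) + 4·10^(89.7/10) = 2.116e+10.
L_eq = 10·log₁₀(2.116e+10/8.8) = 93.81 dB.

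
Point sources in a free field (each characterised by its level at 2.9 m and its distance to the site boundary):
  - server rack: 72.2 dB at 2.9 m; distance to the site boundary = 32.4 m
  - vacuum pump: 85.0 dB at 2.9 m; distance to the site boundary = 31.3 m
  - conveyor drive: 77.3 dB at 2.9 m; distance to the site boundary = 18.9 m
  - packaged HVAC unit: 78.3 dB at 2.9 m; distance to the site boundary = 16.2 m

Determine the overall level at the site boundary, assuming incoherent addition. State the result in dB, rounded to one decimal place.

68.0 dB

First find each source's level at the receiver (point-source: −20·log₁₀(r/r_ref)), then combine on an intensity basis.
server rack: 72.2 − 20·log₁₀(32.4/2.9) = 72.2 − 20.96 = 51.24 dB.
vacuum pump: 85.0 − 20·log₁₀(31.3/2.9) = 85.0 − 20.66 = 64.34 dB.
conveyor drive: 77.3 − 20·log₁₀(18.9/2.9) = 77.3 − 16.28 = 61.02 dB.
packaged HVAC unit: 78.3 − 20·log₁₀(16.2/2.9) = 78.3 − 14.94 = 63.36 dB.
Σ 10^(L/10) = 6.278e+06 → L_total = 10·log₁₀(6.278e+06) = 67.98 dB.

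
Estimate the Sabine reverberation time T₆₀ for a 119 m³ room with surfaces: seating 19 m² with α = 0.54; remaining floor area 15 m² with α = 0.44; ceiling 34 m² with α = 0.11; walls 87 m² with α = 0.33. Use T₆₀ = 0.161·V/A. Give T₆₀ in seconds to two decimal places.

Total absorption A = 19·0.54 + 15·0.44 + 34·0.11 + 87·0.33 = 49.31 m² sabins.
T₆₀ = 0.161 × 119 / 49.31 = 0.389 s.

0.39 s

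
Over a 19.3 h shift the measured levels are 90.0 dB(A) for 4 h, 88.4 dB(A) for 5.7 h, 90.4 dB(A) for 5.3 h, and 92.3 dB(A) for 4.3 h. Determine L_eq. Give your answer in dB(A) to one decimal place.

The energy average is taken in the linear domain: L_eq = 10·log₁₀[(Σ tᵢ·10^(Lᵢ/10))/T], T = 19.3 h.
Σ tᵢ·10^(Lᵢ/10) = 4·10^(90.0/10) + 5.7·10^(88.4/10) + 5.3·10^(90.4/10) + 4.3·10^(92.3/10) = 2.106e+10.
L_eq = 10·log₁₀(2.106e+10/19.3) = 90.38 dB(A).

90.4 dB(A)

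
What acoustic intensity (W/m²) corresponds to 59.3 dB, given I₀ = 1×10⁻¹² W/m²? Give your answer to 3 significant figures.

I = I₀·10^(L/10) = 10⁻¹² × 10^(59.3/10) = 10^(-6.070).

8.51e-07 W/m²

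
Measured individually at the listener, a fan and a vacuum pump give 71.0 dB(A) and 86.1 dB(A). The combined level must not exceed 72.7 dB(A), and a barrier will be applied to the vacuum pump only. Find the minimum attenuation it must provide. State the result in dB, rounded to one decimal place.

Everything except the vacuum pump sums to 10^(71.0/10) = 1.259e+07 in linear terms, 71.00 dB(A).
The limit corresponds to 10^(72.7/10) = 1.862e+07; subtracting the fixed part leaves 6.032e+06 for the vacuum pump, i.e. 67.80 dB(A).
So the vacuum pump must be reduced from 86.1 to 67.80 dB(A): IL = 18.30 dB.

18.3 dB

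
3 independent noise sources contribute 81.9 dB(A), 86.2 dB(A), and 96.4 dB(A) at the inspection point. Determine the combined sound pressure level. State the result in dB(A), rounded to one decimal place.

For uncorrelated sources the intensities add, so convert each level to linear form, sum, and take 10·log₁₀ of the total.
Σ 10^(L/10) = 10^(81.9/10) + 10^(86.2/10) + 10^(96.4/10) = 4.937e+09.
L_total = 10·log₁₀(4.937e+09) = 96.93 dB(A).

96.9 dB(A)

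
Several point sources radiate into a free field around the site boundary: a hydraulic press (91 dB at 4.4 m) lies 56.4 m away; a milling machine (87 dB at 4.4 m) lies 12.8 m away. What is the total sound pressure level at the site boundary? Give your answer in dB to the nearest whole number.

Apply inverse-square spreading to bring every level to the receiver, then sum 10^(L/10).
hydraulic press: 91 − 20·log₁₀(56.4/4.4) = 91 − 22.16 = 68.84 dB.
milling machine: 87 − 20·log₁₀(12.8/4.4) = 87 − 9.28 = 77.72 dB.
Σ 10^(L/10) = 6.688e+07 → L_total = 10·log₁₀(6.688e+07) = 78.25 dB.

78 dB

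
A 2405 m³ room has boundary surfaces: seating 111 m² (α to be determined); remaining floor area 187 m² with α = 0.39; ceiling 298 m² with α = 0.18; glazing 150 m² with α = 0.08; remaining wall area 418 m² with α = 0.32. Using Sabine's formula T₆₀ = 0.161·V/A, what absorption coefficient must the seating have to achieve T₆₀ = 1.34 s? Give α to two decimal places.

0.15

Required total absorption A = 0.161·2405/1.34 = 288.96 m².
Absorption from the other surfaces = 187·0.39 + 298·0.18 + 150·0.08 + 418·0.32 = 272.33 m², so the seating must supply 16.63 m² over 111 m².
α = 16.63/111 = 0.150.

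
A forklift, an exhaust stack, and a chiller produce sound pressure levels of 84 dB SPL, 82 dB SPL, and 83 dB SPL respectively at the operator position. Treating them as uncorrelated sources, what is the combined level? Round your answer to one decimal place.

87.8 dB SPL

Incoherent sources combine by intensity addition: L_total = 10·log₁₀(Σ 10^(L_i/10)).
Σ 10^(L/10) = 10^(84/10) + 10^(82/10) + 10^(83/10) = 6.092e+08.
L_total = 10·log₁₀(6.092e+08) = 87.85 dB SPL.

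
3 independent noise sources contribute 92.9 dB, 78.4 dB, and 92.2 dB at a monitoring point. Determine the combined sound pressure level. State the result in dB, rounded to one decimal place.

95.7 dB

For uncorrelated sources the intensities add, so convert each level to linear form, sum, and take 10·log₁₀ of the total.
Σ 10^(L/10) = 10^(92.9/10) + 10^(78.4/10) + 10^(92.2/10) = 3.679e+09.
L_total = 10·log₁₀(3.679e+09) = 95.66 dB.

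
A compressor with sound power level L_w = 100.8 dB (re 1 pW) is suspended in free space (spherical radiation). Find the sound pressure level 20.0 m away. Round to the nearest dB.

64 dB

The power spreads over a sphere of area 4π·r², so L_p = L_w − 10·log₁₀(4π·r²).
4π·r² = 5027 m², 10·log₁₀ of that is 37.013 dB.
L_p = 100.8 − 37.013 = 63.79 dB.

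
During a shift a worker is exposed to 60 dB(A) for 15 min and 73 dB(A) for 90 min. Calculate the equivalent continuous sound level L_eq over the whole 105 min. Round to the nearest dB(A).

72 dB(A)

Weight each interval's intensity by its duration and average over T = 105 min:
Σ tᵢ·10^(Lᵢ/10) = 15·10^(60/10) + 90·10^(73/10) = 1.811e+09.
L_eq = 10·log₁₀(1.811e+09/105) = 72.37 dB(A).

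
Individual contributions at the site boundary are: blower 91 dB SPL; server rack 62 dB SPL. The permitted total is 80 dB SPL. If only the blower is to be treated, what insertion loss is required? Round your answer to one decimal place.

Everything except the blower sums to 10^(62/10) = 1.585e+06 in linear terms, 62.00 dB SPL.
To meet 80 dB SPL overall, the treated blower may contribute at most 10^(80/10) − 1.585e+06 = 9.842e+07, i.e. 79.93 dB SPL.
So the blower must be reduced from 91 to 79.93 dB SPL: IL = 11.07 dB.

11.1 dB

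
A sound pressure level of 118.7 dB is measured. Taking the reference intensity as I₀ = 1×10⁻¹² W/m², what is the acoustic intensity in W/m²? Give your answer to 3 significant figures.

I/I₀ = 10^(118.7/10) = 7.413e+11, so I = 7.413e+11 × 10⁻¹² W/m².

0.741 W/m²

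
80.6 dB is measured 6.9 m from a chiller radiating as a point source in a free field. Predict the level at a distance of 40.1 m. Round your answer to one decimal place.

Point-source attenuation: ΔL = 20·log₁₀(r₂/r₁) = 20·log₁₀(40.1/6.9) = 15.286 dB.
L₂ = 80.6 − 20·log₁₀(40.1/6.9) = 80.6 − 15.286 = 65.31 dB.

65.3 dB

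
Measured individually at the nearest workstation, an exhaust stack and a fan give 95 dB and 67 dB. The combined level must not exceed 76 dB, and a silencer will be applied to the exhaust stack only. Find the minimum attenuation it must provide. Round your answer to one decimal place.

Everything except the exhaust stack sums to 10^(67/10) = 5.012e+06 in linear terms, 67.00 dB.
To meet 76 dB overall, the treated exhaust stack may contribute at most 10^(76/10) − 5.012e+06 = 3.480e+07, i.e. 75.42 dB.
Required insertion loss = 95 − 75.42 = 19.58 dB.

19.6 dB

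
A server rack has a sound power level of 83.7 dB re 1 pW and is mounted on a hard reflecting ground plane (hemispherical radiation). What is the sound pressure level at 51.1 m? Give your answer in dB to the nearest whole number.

42 dB

The power spreads over a hemisphere of area 2π·r², so L_p = L_w − 10·log₁₀(2π·r²).
2π·r² = 1.641e+04 m², 10·log₁₀ of that is 42.150 dB.
L_p = 83.7 − 42.150 = 41.55 dB.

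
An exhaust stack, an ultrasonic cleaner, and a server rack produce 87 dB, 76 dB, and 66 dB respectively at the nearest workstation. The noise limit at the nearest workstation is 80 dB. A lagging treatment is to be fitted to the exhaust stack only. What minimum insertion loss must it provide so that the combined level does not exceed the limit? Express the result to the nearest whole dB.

10 dB

The untreated sources together contribute 10^(76/10) + 10^(66/10) = 4.379e+07, i.e. 76.41 dB.
To meet 80 dB overall, the treated exhaust stack may contribute at most 10^(80/10) − 4.379e+07 = 5.621e+07, i.e. 77.50 dB.
Required insertion loss = 87 − 77.50 = 9.50 dB.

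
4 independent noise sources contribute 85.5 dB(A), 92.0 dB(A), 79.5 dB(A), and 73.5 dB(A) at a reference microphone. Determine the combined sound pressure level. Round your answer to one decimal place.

For uncorrelated sources the intensities add, so convert each level to linear form, sum, and take 10·log₁₀ of the total.
Σ 10^(L/10) = 10^(85.5/10) + 10^(92.0/10) + 10^(79.5/10) + 10^(73.5/10) = 2.051e+09.
L_total = 10·log₁₀(2.051e+09) = 93.12 dB(A).

93.1 dB(A)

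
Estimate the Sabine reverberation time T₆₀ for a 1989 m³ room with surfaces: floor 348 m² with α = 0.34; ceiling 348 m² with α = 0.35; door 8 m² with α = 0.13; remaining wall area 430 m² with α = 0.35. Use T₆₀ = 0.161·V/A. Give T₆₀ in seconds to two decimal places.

0.82 s

A = Σ Sᵢαᵢ = 348·0.34 + 348·0.35 + 8·0.13 + 430·0.35 = 391.66 m².
T₆₀ = 0.161·V/A = 0.161·1989/391.66 = 0.818 s.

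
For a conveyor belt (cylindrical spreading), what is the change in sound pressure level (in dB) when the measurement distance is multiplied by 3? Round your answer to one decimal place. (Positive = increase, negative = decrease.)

With cylindrical spreading the level changes by −10·log₁₀(r₂/r₁).
ΔL = −10·log₁₀(3) = -4.77 dB.

-4.8 dB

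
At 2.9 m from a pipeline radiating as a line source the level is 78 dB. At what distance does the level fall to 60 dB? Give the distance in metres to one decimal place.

183.0 m

Line-source spreading drops the level by 10·log₁₀(r₂/r₁); inverting, r₂/r₁ = 10^(ΔL/10).
r₂ = 2.9·10^((78−60)/10) = 2.9·10^(18.0/10) = 182.98 m.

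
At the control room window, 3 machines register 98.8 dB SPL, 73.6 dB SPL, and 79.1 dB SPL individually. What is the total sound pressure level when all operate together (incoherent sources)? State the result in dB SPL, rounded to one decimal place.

Incoherent sources combine by intensity addition: L_total = 10·log₁₀(Σ 10^(L_i/10)).
Σ 10^(L/10) = 10^(98.8/10) + 10^(73.6/10) + 10^(79.1/10) = 7.690e+09.
L_total = 10·log₁₀(7.690e+09) = 98.86 dB SPL.

98.9 dB SPL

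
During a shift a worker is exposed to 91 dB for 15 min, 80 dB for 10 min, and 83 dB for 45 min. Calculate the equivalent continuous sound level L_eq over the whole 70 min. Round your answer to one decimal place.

The energy average is taken in the linear domain: L_eq = 10·log₁₀[(Σ tᵢ·10^(Lᵢ/10))/T], T = 70 min.
Σ tᵢ·10^(Lᵢ/10) = 15·10^(91/10) + 10·10^(80/10) + 45·10^(83/10) = 2.886e+10.
L_eq = 10·log₁₀(2.886e+10/70) = 86.15 dB.

86.2 dB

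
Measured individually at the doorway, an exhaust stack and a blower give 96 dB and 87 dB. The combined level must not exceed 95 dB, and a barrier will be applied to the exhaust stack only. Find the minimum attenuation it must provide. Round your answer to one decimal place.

1.7 dB

Fixed contribution from the other source: Σ 10^(L/10) = 10^(87/10) = 5.012e+08 (87.00 dB).
The limit corresponds to 10^(95/10) = 3.162e+09; subtracting the fixed part leaves 2.661e+09 for the exhaust stack, i.e. 94.25 dB.
Required insertion loss = 96 − 94.25 = 1.75 dB.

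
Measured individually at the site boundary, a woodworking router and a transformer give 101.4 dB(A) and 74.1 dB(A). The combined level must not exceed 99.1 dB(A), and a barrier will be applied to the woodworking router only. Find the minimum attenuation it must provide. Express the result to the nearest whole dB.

2 dB

The untreated sources together contribute 10^(74.1/10) = 2.570e+07, i.e. 74.10 dB(A).
To meet 99.1 dB(A) overall, the treated woodworking router may contribute at most 10^(99.1/10) − 2.570e+07 = 8.103e+09, i.e. 99.09 dB(A).
Required insertion loss = 101.4 − 99.09 = 2.31 dB.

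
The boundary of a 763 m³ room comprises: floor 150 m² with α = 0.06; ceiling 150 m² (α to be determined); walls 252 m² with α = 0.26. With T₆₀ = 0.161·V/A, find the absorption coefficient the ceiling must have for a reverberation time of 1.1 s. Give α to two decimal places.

0.25

From T₆₀ = 0.161·V/A, the target T₆₀ = 1.1 s needs A = 0.161·763/1.1 = 111.68 m².
Absorption from the other surfaces = 150·0.06 + 252·0.26 = 74.52 m², so the ceiling must supply 37.16 m² over 150 m².
α = 37.16/150 = 0.248.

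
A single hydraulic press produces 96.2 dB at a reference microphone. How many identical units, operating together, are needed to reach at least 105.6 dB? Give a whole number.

9

N identical sources give L₁ + 10·log₁₀ N, so require 10·log₁₀ N ≥ 105.6 − 96.2 = 9.4 dB.
N ≥ 10^(9.4/10) = 8.710, so N = 9.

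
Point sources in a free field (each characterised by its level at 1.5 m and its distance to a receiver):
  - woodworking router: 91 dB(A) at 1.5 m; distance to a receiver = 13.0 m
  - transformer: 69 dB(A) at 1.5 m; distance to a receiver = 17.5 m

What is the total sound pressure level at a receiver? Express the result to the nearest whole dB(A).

First find each source's level at the receiver (point-source: −20·log₁₀(r/r_ref)), then combine on an intensity basis.
woodworking router: 91 − 20·log₁₀(13.0/1.5) = 91 − 18.76 = 72.24 dB(A).
transformer: 69 − 20·log₁₀(17.5/1.5) = 69 − 21.34 = 47.66 dB(A).
Σ 10^(L/10) = 1.682e+07 → L_total = 10·log₁₀(1.682e+07) = 72.26 dB(A).

72 dB(A)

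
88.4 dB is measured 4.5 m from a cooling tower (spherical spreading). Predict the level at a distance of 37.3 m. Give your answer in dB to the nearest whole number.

Point-source attenuation: ΔL = 20·log₁₀(r₂/r₁) = 20·log₁₀(37.3/4.5) = 18.370 dB.
L₂ = 88.4 − 20·log₁₀(37.3/4.5) = 88.4 − 18.370 = 70.03 dB.

70 dB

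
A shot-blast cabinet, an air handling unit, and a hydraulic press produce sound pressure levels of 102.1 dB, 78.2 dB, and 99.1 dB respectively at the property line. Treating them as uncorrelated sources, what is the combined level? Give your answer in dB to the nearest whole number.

104 dB

Incoherent sources combine by intensity addition: L_total = 10·log₁₀(Σ 10^(L_i/10)).
Σ 10^(L/10) = 10^(102.1/10) + 10^(78.2/10) + 10^(99.1/10) = 2.441e+10.
L_total = 10·log₁₀(2.441e+10) = 103.88 dB.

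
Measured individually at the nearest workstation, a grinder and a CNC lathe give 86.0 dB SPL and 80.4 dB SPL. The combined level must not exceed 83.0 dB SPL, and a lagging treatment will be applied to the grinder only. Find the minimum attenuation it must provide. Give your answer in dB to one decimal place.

The untreated sources together contribute 10^(80.4/10) = 1.096e+08, i.e. 80.40 dB SPL.
To meet 83.0 dB SPL overall, the treated grinder may contribute at most 10^(83.0/10) − 1.096e+08 = 8.988e+07, i.e. 79.54 dB SPL.
So the grinder must be reduced from 86.0 to 79.54 dB SPL: IL = 6.46 dB.

6.5 dB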